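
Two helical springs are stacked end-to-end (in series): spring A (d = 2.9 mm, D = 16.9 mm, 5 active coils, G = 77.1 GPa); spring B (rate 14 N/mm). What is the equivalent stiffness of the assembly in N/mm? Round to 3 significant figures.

9.36 N/mm

k_A = Gd⁴/(8D³N_a) = (77.1×10³)(2.9⁴)/(8·16.9³·5) = 28.244 N/mm
Series: 1/k_eq = 1/28.244 + 1/14 = 0.10683; k_eq = 9.3603 N/mm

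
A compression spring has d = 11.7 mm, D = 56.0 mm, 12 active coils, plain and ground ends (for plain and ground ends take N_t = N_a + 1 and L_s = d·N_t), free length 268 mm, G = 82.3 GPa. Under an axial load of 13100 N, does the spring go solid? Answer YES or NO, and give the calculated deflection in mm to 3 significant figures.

YES, δ = 143 mm

k = Gd⁴/(8D³N_a) = (82.3×10³)(11.7⁴)/(8·56.0³·12) = 91.476 N/mm
N_t = 13; L_s = 11.7·13 = 152.1 mm; δ_solid = L₀ − L_s = 268 − 152.1 = 115.9 mm
δ = F/k = 13100/91.476 = 143.21 mm
δ ≥ δ_solid → spring goes solid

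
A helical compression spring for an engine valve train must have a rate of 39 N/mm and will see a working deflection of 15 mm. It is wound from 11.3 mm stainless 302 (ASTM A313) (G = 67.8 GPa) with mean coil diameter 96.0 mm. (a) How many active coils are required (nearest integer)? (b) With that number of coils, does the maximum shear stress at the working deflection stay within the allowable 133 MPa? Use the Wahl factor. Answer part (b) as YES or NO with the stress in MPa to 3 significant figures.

(a) 4 coils; (b) YES, τ_max = 116 MPa

N_a = Gd⁴/(8D³k) = (67.8×10³)(11.3⁴)/(8·96.0³·39) = 4.005 → N_a = 4
Actual rate k = Gd⁴/(8D³·4) = 39.046 N/mm
Working load F = kδ = 39.046·15 = 585.69 N
C = 96.0/11.3 = 8.4956; K_W = (4C−1)/(4C−4)+0.615/C = 1.1724
τ_max = K_W·8FD/(πd³) = 1.1724·99.231 = 116.34 MPa
τ_max ≤ 133 MPa → acceptable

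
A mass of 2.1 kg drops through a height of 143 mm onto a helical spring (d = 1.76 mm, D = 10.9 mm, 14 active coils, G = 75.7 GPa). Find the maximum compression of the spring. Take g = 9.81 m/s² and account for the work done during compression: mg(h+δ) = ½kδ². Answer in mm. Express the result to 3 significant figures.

k = Gd⁴/(8D³N_a) = (75.7×10³)(1.76⁴)/(8·10.9³·14) = 5.0078 N/mm
W = mg = 2.1 × 9.81 = 20.601 N
½kδ² − Wδ − Wh = 0 → δ = (W + √(W² + 2kWh))/k
δ = (20.601 + √(424.4 + 29505.5))/5.0078 = (20.601 + 173)/5.0078 = 38.66 mm

38.7 mm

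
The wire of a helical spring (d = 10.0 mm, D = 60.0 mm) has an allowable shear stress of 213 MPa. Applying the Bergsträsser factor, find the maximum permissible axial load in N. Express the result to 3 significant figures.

1130 N

C = D/d = 60.0/10.0 = 6.0000
K_B = (4C+2)/(4C−3) = 26.000/21.000 = 1.2381
τ_max = K·8FD/(πd³) → F_max = τ_allow·πd³/(8DK)
F_max = 213·π·10.0³/(8·60.0·1.2381) = 6.6916e+05/594.29 = 1126 N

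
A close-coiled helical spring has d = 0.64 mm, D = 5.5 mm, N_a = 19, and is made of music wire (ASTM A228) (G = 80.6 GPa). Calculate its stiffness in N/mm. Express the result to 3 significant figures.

0.535 N/mm

k = Gd⁴/(8D³N_a) = (80.6×10³ × 0.64⁴) / (8 × 5.5³ × 19)
  = 13522.4 / 25289 = 0.53472 N/mm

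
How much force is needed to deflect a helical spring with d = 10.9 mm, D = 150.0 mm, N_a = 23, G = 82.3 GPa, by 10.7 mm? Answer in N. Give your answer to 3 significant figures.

20.0 N

k = Gd⁴/(8D³N_a) = (82.3×10³)(10.9⁴)/(8·150.0³·23) = 1.8707 N/mm
F = k·δ = 1.8707 × 10.7 = 20.017 N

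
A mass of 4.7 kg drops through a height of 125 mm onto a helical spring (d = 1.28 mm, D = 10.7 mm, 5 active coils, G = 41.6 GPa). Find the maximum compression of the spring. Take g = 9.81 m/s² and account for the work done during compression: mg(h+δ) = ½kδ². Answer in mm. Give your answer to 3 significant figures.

94.2 mm

k = Gd⁴/(8D³N_a) = (41.6×10³)(1.28⁴)/(8·10.7³·5) = 2.2789 N/mm
W = mg = 4.7 × 9.81 = 46.107 N
½kδ² − Wδ − Wh = 0 → δ = (W + √(W² + 2kWh))/k
δ = (46.107 + √(2125.9 + 26268.1))/2.2789 = (46.107 + 168.51)/2.2789 = 94.174 mm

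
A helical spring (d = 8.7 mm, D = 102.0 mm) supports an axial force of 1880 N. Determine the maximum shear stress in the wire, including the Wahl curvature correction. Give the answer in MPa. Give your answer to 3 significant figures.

832 MPa

Spring index C = D/d = 102.0/8.7 = 11.7241
K_W = (4C−1)/(4C−4) + 0.615/C = 45.897/42.897 + 0.0525 = 1.1224
τ₀ = 8FD/(πd³) = 8·1880·102.0/(π·8.7³) = 1.53408e+06/2068.7 = 741.55 MPa
τ_max = K·τ₀ = 1.1224 × 741.55 = 832.31 MPa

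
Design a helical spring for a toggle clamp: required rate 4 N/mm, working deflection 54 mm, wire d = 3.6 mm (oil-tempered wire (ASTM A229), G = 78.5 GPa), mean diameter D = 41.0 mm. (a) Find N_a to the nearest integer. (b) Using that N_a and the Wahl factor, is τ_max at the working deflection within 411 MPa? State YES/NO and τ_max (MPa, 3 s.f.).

N_a = Gd⁴/(8D³k) = (78.5×10³)(3.6⁴)/(8·41.0³·4) = 5.978 → N_a = 6
Actual rate k = Gd⁴/(8D³·6) = 3.9855 N/mm
Working load F = kδ = 3.9855·54 = 215.22 N
C = 41.0/3.6 = 11.3889; K_W = (4C−1)/(4C−4)+0.615/C = 1.1262
τ_max = K_W·8FD/(πd³) = 1.1262·481.61 = 542.39 MPa
τ_max > 411 MPa → exceeds allowable

(a) 6 coils; (b) NO, τ_max = 542 MPa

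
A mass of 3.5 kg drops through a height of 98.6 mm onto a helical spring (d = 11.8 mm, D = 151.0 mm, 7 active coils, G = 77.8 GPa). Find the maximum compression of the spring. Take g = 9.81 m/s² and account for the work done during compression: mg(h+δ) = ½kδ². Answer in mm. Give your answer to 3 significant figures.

34.1 mm

k = Gd⁴/(8D³N_a) = (77.8×10³)(11.8⁴)/(8·151.0³·7) = 7.8233 N/mm
W = mg = 3.5 × 9.81 = 34.335 N
½kδ² − Wδ − Wh = 0 → δ = (W + √(W² + 2kWh))/k
δ = (34.335 + √(1178.9 + 52970.3))/7.8233 = (34.335 + 232.7)/7.8233 = 34.133 mm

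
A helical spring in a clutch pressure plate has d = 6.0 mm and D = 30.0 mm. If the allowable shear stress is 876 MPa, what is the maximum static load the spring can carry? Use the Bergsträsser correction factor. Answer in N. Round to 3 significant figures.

1910 N

C = D/d = 30.0/6.0 = 5.0000
K_B = (4C+2)/(4C−3) = 22.000/17.000 = 1.2941
τ_max = K·8FD/(πd³) → F_max = τ_allow·πd³/(8DK)
F_max = 876·π·6.0³/(8·30.0·1.2941) = 5.9444e+05/310.59 = 1913.9 N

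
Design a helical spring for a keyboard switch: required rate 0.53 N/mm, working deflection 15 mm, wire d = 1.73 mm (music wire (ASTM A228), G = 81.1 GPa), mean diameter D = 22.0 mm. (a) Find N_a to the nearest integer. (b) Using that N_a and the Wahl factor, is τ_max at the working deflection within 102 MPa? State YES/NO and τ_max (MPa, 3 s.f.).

N_a = Gd⁴/(8D³k) = (81.1×10³)(1.73⁴)/(8·22.0³·0.53) = 16.09 → N_a = 16
Actual rate k = Gd⁴/(8D³·16) = 0.533 N/mm
Working load F = kδ = 0.533·15 = 7.995 N
C = 22.0/1.73 = 12.7168; K_W = (4C−1)/(4C−4)+0.615/C = 1.1124
τ_max = K_W·8FD/(πd³) = 1.1124·86.505 = 96.226 MPa
τ_max ≤ 102 MPa → acceptable

(a) 16 coils; (b) YES, τ_max = 96.2 MPa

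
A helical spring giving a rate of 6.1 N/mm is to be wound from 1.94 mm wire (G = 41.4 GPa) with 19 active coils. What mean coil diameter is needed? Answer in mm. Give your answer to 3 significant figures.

D = (Gd⁴/(8N_a·k))^(1/3) = (41.4×10³·1.94⁴/(8·19·6.1))^(1/3)
  = (632.461)^(1/3) = 8.5838 mm

8.58 mm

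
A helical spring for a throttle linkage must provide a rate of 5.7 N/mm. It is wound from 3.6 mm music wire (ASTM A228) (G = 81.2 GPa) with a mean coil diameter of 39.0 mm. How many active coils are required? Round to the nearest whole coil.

N_a = Gd⁴/(8D³k) = (81.2×10³ × 3.6⁴)/(8 × 39.0³ × 5.7)
    = 1.36385e+07 / 2.70495e+06 = 5.042 → 5 coils

5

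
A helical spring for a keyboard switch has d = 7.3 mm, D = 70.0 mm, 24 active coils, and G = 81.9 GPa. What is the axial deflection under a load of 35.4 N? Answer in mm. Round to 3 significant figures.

k = Gd⁴/(8D³N_a) = (81.9×10³)(7.3⁴)/(8·70.0³·24) = 3.5317 N/mm
δ = F/k = 35.4 / 3.5317 = 10.024 mm

10.0 mm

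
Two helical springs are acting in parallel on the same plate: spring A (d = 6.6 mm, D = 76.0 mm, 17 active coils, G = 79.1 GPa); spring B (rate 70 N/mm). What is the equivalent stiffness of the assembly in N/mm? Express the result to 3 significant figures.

72.5 N/mm

k_A = Gd⁴/(8D³N_a) = (79.1×10³)(6.6⁴)/(8·76.0³·17) = 2.514 N/mm
Parallel: k_eq = 2.514 + 70 = 72.514 N/mm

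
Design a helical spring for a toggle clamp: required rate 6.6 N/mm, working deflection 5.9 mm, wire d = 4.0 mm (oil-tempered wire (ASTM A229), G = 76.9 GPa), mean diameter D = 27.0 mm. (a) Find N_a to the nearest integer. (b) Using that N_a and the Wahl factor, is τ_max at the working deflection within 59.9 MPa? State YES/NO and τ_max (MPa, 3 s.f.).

N_a = Gd⁴/(8D³k) = (76.9×10³)(4.0⁴)/(8·27.0³·6.6) = 18.94 → N_a = 19
Actual rate k = Gd⁴/(8D³·19) = 6.5801 N/mm
Working load F = kδ = 6.5801·5.9 = 38.822 N
C = 27.0/4.0 = 6.7500; K_W = (4C−1)/(4C−4)+0.615/C = 1.2215
τ_max = K_W·8FD/(πd³) = 1.2215·41.707 = 50.947 MPa
τ_max ≤ 59.9 MPa → acceptable

(a) 19 coils; (b) YES, τ_max = 50.9 MPa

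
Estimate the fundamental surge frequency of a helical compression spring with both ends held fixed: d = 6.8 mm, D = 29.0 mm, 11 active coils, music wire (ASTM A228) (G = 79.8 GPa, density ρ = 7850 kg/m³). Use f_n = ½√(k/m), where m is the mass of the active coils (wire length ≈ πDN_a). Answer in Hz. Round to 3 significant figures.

k = Gd⁴/(8D³N_a) = (79.8×10³)(6.8⁴)/(8·29.0³·11) = 79.499 N/mm = 79499 N/m
Wire length L = πDN_a = π·29.0·11 = 1002.2 mm
m = ρ·(πd²/4)·L = 7850 × 36.317×10⁻⁶ m² × 1.0022 m = 0.28571 kg
f_n = ½√(k/m) = 0.5·√(79499/0.28571) = 0.5·√(2.7826e+05) = 263.75 Hz

264 Hz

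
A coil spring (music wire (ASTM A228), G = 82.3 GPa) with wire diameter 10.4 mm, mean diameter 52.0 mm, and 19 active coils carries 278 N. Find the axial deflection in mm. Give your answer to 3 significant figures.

k = Gd⁴/(8D³N_a) = (82.3×10³)(10.4⁴)/(8·52.0³·19) = 45.048 N/mm
δ = F/k = 278 / 45.048 = 6.1711 mm

6.17 mm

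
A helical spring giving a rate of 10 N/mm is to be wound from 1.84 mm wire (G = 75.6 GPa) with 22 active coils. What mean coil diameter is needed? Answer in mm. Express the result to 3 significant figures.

D = (Gd⁴/(8N_a·k))^(1/3) = (75.6×10³·1.84⁴/(8·22·10))^(1/3)
  = (492.357)^(1/3) = 7.8964 mm

7.90 mm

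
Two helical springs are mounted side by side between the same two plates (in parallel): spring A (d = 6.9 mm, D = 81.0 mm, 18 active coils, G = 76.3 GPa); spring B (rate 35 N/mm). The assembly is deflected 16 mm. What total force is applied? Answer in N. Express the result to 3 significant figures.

k_A = Gd⁴/(8D³N_a) = (76.3×10³)(6.9⁴)/(8·81.0³·18) = 2.26 N/mm
Parallel: k_eq = 2.26 + 35 = 37.26 N/mm
F = k_eq·δ = 37.26·16 = 596.16 N

596 N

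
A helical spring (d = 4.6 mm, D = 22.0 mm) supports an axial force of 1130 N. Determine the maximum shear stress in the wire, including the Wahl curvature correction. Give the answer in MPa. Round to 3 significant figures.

Spring index C = D/d = 22.0/4.6 = 4.7826
K_W = (4C−1)/(4C−4) + 0.615/C = 18.130/15.130 + 0.1286 = 1.3269
τ₀ = 8FD/(πd³) = 8·1130·22.0/(π·4.6³) = 198880/305.79 = 650.38 MPa
τ_max = K·τ₀ = 1.3269 × 650.38 = 862.97 MPa

863 MPa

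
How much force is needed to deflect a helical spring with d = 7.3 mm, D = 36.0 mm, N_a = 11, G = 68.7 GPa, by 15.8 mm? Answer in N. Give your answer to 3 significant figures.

751 N

k = Gd⁴/(8D³N_a) = (68.7×10³)(7.3⁴)/(8·36.0³·11) = 47.518 N/mm
F = k·δ = 47.518 × 15.8 = 750.78 N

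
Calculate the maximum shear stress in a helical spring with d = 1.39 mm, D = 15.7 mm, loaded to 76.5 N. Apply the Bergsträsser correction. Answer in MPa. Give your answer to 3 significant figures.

1270 MPa

Spring index C = D/d = 15.7/1.39 = 11.2950
K_B = (4C+2)/(4C−3) = 47.180/42.180 = 1.1185
τ₀ = 8FD/(πd³) = 8·76.5·15.7/(π·1.39³) = 9608.4/8.4371 = 1138.8 MPa
τ_max = K·τ₀ = 1.1185 × 1138.8 = 1273.8 MPa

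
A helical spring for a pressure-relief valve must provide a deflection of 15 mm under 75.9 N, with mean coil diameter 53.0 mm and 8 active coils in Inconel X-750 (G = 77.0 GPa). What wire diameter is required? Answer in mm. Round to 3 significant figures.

Required rate k = F/δ = 75.9/15 = 5.06 N/mm
d = (8D³N_a·k / G)^(1/4) = (8·53.0³·8·5.06 / (77.0×10³))^0.25
  = (626.13)^0.25 = 5.0023 mm

5.00 mm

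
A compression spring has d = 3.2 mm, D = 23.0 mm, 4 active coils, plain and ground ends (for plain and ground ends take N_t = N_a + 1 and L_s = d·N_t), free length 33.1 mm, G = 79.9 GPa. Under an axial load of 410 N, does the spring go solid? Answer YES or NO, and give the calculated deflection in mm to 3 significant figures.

YES, δ = 19.1 mm

k = Gd⁴/(8D³N_a) = (79.9×10³)(3.2⁴)/(8·23.0³·4) = 21.519 N/mm
N_t = 5; L_s = 3.2·5 = 16 mm; δ_solid = L₀ − L_s = 33.1 − 16 = 17.1 mm
δ = F/k = 410/21.519 = 19.053 mm
δ ≥ δ_solid → spring goes solid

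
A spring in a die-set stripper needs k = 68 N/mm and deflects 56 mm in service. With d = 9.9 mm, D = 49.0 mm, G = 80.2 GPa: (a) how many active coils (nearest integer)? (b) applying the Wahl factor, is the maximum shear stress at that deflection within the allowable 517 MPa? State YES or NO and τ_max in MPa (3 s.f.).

(a) 12 coils; (b) NO, τ_max = 646 MPa

N_a = Gd⁴/(8D³k) = (80.2×10³)(9.9⁴)/(8·49.0³·68) = 12.04 → N_a = 12
Actual rate k = Gd⁴/(8D³·12) = 68.211 N/mm
Working load F = kδ = 68.211·56 = 3819.8 N
C = 49.0/9.9 = 4.9495; K_W = (4C−1)/(4C−4)+0.615/C = 1.3142
τ_max = K_W·8FD/(πd³) = 1.3142·491.22 = 645.54 MPa
τ_max > 517 MPa → exceeds allowable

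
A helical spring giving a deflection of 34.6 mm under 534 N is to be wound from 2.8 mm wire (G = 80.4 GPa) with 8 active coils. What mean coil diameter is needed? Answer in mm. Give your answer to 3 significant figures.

Required rate k = F/δ = 534/34.6 = 15.434 N/mm
D = (Gd⁴/(8N_a·k))^(1/3) = (80.4×10³·2.8⁴/(8·8·15.434))^(1/3)
  = (5003.14)^(1/3) = 17.1033 mm

17.1 mm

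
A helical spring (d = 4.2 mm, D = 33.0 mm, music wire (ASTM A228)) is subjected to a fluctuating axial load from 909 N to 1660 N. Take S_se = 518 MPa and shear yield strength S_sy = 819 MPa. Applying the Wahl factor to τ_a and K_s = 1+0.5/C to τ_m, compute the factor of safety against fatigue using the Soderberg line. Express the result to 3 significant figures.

0.349

C = D/d = 33.0/4.2 = 7.8571; K_W = (4C−1)/(4C−4)+0.615/C = 1.1876; K_s = 1+0.5/C = 1.0636
F_a = (F_max−F_min)/2 = 375.5 N; F_m = (F_max+F_min)/2 = 1284.5 N
τ_a = K_W·8F_aD/(πd³) = 1.1876 × 425.91 = 505.83 MPa
τ_m = K_s·8F_mD/(πd³) = 1.0636 × 1456.9 = 1549.6 MPa
Soderberg: 1/n_f = τ_a/S_se + τ_m/S_sy = 505.83/518 + 1549.6/819 = 0.97650 + 1.89212 = 2.8686
n_f = 1/2.8686 = 0.3486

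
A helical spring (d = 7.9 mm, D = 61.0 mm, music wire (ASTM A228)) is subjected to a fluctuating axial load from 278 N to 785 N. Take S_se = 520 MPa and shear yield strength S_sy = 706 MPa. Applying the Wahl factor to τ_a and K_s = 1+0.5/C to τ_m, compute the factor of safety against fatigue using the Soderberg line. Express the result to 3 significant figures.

2.30

C = D/d = 61.0/7.9 = 7.7215; K_W = (4C−1)/(4C−4)+0.615/C = 1.1912; K_s = 1+0.5/C = 1.0648
F_a = (F_max−F_min)/2 = 253.5 N; F_m = (F_max+F_min)/2 = 531.5 N
τ_a = K_W·8F_aD/(πd³) = 1.1912 × 79.867 = 95.14 MPa
τ_m = K_s·8F_mD/(πd³) = 1.0648 × 167.45 = 178.3 MPa
Soderberg: 1/n_f = τ_a/S_se + τ_m/S_sy = 95.14/520 + 178.3/706 = 0.18296 + 0.25254 = 0.4355
n_f = 1/0.4355 = 2.296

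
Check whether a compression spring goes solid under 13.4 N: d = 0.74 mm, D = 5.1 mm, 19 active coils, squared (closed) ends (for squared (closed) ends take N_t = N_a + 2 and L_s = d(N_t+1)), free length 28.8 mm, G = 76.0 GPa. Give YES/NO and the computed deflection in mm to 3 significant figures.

k = Gd⁴/(8D³N_a) = (76.0×10³)(0.74⁴)/(8·5.1³·19) = 1.1303 N/mm
N_t = 21; L_s = 0.74·22 = 16.28 mm; δ_solid = L₀ − L_s = 28.8 − 16.28 = 12.52 mm
δ = F/k = 13.4/1.1303 = 11.855 mm
δ < δ_solid → spring does not go solid

NO, δ = 11.9 mm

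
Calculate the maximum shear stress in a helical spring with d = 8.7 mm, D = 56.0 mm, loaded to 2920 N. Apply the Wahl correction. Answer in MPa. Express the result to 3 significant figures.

Spring index C = D/d = 56.0/8.7 = 6.4368
K_W = (4C−1)/(4C−4) + 0.615/C = 24.747/21.747 + 0.0955 = 1.2335
τ₀ = 8FD/(πd³) = 8·2920·56.0/(π·8.7³) = 1.30816e+06/2068.7 = 632.34 MPa
τ_max = K·τ₀ = 1.2335 × 632.34 = 779.99 MPa

780 MPa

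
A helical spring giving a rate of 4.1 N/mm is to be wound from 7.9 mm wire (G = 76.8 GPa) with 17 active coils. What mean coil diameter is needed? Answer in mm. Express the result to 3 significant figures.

81.3 mm

D = (Gd⁴/(8N_a·k))^(1/3) = (76.8×10³·7.9⁴/(8·17·4.1))^(1/3)
  = (536472)^(1/3) = 81.2548 mm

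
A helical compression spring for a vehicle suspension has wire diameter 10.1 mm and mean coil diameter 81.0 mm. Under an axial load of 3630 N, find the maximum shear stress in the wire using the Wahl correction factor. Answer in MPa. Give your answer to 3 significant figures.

860 MPa

Spring index C = D/d = 81.0/10.1 = 8.0198
K_W = (4C−1)/(4C−4) + 0.615/C = 31.079/28.079 + 0.0767 = 1.1835
τ₀ = 8FD/(πd³) = 8·3630·81.0/(π·10.1³) = 2.35224e+06/3236.8 = 726.72 MPa
τ_max = K·τ₀ = 1.1835 × 726.72 = 860.09 MPa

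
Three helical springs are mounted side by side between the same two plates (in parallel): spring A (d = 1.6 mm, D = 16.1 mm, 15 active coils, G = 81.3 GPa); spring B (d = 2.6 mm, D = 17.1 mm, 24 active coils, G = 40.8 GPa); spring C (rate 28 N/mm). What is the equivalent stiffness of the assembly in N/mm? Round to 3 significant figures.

k_A = Gd⁴/(8D³N_a) = (81.3×10³)(1.6⁴)/(8·16.1³·15) = 1.0639 N/mm
k_B = Gd⁴/(8D³N_a) = (40.8×10³)(2.6⁴)/(8·17.1³·24) = 1.9421 N/mm
Parallel: k_eq = 1.0639 + 1.9421 + 28 = 31.006 N/mm

31.0 N/mm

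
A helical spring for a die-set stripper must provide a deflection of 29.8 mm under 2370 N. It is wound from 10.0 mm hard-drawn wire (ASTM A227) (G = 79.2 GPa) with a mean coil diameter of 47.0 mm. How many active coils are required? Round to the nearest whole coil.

Required rate k = F/δ = 2370/29.8 = 79.53 N/mm
N_a = Gd⁴/(8D³k) = (79.2×10³ × 10.0⁴)/(8 × 47.0³ × 79.53)
    = 7.92e+08 / 6.60565e+07 = 11.99 → 12 coils

12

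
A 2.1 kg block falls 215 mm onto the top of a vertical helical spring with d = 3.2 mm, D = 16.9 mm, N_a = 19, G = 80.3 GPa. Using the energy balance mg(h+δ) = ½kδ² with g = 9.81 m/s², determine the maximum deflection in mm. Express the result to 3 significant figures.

29.6 mm

k = Gd⁴/(8D³N_a) = (80.3×10³)(3.2⁴)/(8·16.9³·19) = 11.477 N/mm
W = mg = 2.1 × 9.81 = 20.601 N
½kδ² − Wδ − Wh = 0 → δ = (W + √(W² + 2kWh))/k
δ = (20.601 + √(424.4 + 101664))/11.477 = (20.601 + 319.51)/11.477 = 29.636 mm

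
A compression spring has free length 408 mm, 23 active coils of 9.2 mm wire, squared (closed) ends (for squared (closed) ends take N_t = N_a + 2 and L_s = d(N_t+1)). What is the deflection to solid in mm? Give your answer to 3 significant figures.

169 mm

N_t = 25; L_s = 9.2·26 = 239.2 mm
δ_solid = L₀ − L_s = 408 − 239.2 = 168.8 mm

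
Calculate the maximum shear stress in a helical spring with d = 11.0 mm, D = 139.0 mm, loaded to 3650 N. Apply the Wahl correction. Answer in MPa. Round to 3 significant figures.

1080 MPa

Spring index C = D/d = 139.0/11.0 = 12.6364
K_W = (4C−1)/(4C−4) + 0.615/C = 49.545/46.545 + 0.0487 = 1.1131
τ₀ = 8FD/(πd³) = 8·3650·139.0/(π·11.0³) = 4.0588e+06/4181.5 = 970.67 MPa
τ_max = K·τ₀ = 1.1131 × 970.67 = 1080.5 MPa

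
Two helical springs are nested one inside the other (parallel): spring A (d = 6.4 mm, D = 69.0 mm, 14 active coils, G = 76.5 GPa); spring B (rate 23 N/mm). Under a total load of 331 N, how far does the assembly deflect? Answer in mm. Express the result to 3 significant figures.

12.5 mm

k_A = Gd⁴/(8D³N_a) = (76.5×10³)(6.4⁴)/(8·69.0³·14) = 3.4883 N/mm
Parallel: k_eq = 3.4883 + 23 = 26.488 N/mm
δ = F/k_eq = 331/26.488 = 12.496 mm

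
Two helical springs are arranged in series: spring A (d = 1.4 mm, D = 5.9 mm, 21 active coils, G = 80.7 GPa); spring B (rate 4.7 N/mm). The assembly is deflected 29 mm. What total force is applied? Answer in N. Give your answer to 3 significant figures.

k_A = Gd⁴/(8D³N_a) = (80.7×10³)(1.4⁴)/(8·5.9³·21) = 8.985 N/mm
Series: 1/k_eq = 1/8.985 + 1/4.7 = 0.32406; k_eq = 3.0858 N/mm
F = k_eq·δ = 3.0858·29 = 89.489 N

89.5 N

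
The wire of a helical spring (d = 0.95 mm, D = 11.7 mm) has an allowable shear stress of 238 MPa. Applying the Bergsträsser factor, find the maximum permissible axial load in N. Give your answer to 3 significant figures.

6.18 N

C = D/d = 11.7/0.95 = 12.3158
K_B = (4C+2)/(4C−3) = 51.263/46.263 = 1.1081
τ_max = K·8FD/(πd³) → F_max = τ_allow·πd³/(8DK)
F_max = 238·π·0.95³/(8·11.7·1.1081) = 641.06/103.72 = 6.1809 N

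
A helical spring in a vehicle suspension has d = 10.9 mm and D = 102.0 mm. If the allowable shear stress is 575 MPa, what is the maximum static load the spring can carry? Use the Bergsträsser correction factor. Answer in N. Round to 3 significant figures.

C = D/d = 102.0/10.9 = 9.3578
K_B = (4C+2)/(4C−3) = 39.431/34.431 = 1.1452
τ_max = K·8FD/(πd³) → F_max = τ_allow·πd³/(8DK)
F_max = 575·π·10.9³/(8·102.0·1.1452) = 2.3394e+06/934.5 = 2503.3 N

2500 N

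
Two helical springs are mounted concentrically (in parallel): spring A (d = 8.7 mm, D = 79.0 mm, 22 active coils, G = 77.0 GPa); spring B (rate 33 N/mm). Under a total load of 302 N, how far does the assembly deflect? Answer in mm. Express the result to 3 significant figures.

7.93 mm

k_A = Gd⁴/(8D³N_a) = (77.0×10³)(8.7⁴)/(8·79.0³·22) = 5.0836 N/mm
Parallel: k_eq = 5.0836 + 33 = 38.084 N/mm
δ = F/k_eq = 302/38.084 = 7.9299 mm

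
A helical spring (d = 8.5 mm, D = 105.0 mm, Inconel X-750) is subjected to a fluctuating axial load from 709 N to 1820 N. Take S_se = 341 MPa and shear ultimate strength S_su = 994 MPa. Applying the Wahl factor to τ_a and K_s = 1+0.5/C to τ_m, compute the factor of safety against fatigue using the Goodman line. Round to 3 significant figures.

C = D/d = 105.0/8.5 = 12.3529; K_W = (4C−1)/(4C−4)+0.615/C = 1.1158; K_s = 1+0.5/C = 1.0405
F_a = (F_max−F_min)/2 = 555.5 N; F_m = (F_max+F_min)/2 = 1264.5 N
τ_a = K_W·8F_aD/(πd³) = 1.1158 × 241.86 = 269.87 MPa
τ_m = K_s·8F_mD/(πd³) = 1.0405 × 550.54 = 572.83 MPa
Goodman: 1/n_f = τ_a/S_se + τ_m/S_su = 269.87/341 + 572.83/994 = 0.79142 + 0.57628 = 1.3677
n_f = 1/1.3677 = 0.7312

0.731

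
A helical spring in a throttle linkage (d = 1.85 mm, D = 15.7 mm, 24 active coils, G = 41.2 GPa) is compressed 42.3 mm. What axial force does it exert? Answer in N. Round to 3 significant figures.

27.5 N

k = Gd⁴/(8D³N_a) = (41.2×10³)(1.85⁴)/(8·15.7³·24) = 0.64951 N/mm
F = k·δ = 0.64951 × 42.3 = 27.474 N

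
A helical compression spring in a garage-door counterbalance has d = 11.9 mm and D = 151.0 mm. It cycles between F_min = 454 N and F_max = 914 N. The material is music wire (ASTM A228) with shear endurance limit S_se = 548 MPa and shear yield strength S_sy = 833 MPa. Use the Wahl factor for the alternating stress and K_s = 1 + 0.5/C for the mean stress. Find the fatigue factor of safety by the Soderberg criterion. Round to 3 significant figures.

3.32

C = D/d = 151.0/11.9 = 12.6891; K_W = (4C−1)/(4C−4)+0.615/C = 1.1126; K_s = 1+0.5/C = 1.0394
F_a = (F_max−F_min)/2 = 230 N; F_m = (F_max+F_min)/2 = 684 N
τ_a = K_W·8F_aD/(πd³) = 1.1126 × 52.481 = 58.392 MPa
τ_m = K_s·8F_mD/(πd³) = 1.0394 × 156.07 = 162.22 MPa
Soderberg: 1/n_f = τ_a/S_se + τ_m/S_sy = 58.392/548 + 162.22/833 = 0.10656 + 0.19475 = 0.3013
n_f = 1/0.3013 = 3.319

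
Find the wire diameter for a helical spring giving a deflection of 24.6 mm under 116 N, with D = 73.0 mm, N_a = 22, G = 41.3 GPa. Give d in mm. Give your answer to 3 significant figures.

9.40 mm

Required rate k = F/δ = 116/24.6 = 4.7154 N/mm
d = (8D³N_a·k / G)^(1/4) = (8·73.0³·22·4.7154 / (41.3×10³))^0.25
  = (7817.3)^0.25 = 9.4029 mm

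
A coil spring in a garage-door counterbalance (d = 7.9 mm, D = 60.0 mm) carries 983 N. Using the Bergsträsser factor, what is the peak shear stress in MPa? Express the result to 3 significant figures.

Spring index C = D/d = 60.0/7.9 = 7.5949
K_B = (4C+2)/(4C−3) = 32.380/27.380 = 1.1826
τ₀ = 8FD/(πd³) = 8·983·60.0/(π·7.9³) = 471840/1548.9 = 304.62 MPa
τ_max = K·τ₀ = 1.1826 × 304.62 = 360.25 MPa

360 MPa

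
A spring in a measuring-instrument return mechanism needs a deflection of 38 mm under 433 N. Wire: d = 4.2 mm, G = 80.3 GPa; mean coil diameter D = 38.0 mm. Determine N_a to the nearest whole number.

5

Required rate k = F/δ = 433/38 = 11.395 N/mm
N_a = Gd⁴/(8D³k) = (80.3×10³ × 4.2⁴)/(8 × 38.0³ × 11.395)
    = 2.49869e+07 / 5.00202e+06 = 4.995 → 5 coils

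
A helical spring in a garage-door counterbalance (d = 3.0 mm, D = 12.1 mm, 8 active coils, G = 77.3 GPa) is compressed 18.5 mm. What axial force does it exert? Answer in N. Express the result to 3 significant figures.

1020 N

k = Gd⁴/(8D³N_a) = (77.3×10³)(3.0⁴)/(8·12.1³·8) = 55.224 N/mm
F = k·δ = 55.224 × 18.5 = 1021.6 N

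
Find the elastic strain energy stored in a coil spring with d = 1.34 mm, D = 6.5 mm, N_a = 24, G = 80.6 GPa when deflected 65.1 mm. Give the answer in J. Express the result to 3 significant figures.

k = Gd⁴/(8D³N_a) = (80.6×10³)(1.34⁴)/(8·6.5³·24) = 4.9285 N/mm
U = ½kδ² = 0.5 × 4.9285 × 65.1² = 10443 N·mm = 10.443 J

10.4 J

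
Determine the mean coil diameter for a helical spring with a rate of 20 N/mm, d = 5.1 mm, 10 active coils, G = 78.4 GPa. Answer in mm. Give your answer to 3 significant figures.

D = (Gd⁴/(8N_a·k))^(1/3) = (78.4×10³·5.1⁴/(8·10·20))^(1/3)
  = (33149.5)^(1/3) = 32.1237 mm

32.1 mm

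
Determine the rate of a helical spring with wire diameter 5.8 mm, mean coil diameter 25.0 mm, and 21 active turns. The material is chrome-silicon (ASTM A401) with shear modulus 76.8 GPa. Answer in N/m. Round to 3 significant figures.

33100 N/m

k = Gd⁴/(8D³N_a) = (76.8×10³ × 5.8⁴) / (8 × 25.0³ × 21)
  = 8.69107e+07 / 2.625e+06 = 33.109 N/mm = 33109 N/m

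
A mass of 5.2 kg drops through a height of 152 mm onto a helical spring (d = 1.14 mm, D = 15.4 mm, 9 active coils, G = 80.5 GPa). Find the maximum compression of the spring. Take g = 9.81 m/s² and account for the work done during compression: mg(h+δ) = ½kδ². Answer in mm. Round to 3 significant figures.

298 mm

k = Gd⁴/(8D³N_a) = (80.5×10³)(1.14⁴)/(8·15.4³·9) = 0.51704 N/mm
W = mg = 5.2 × 9.81 = 51.012 N
½kδ² − Wδ − Wh = 0 → δ = (W + √(W² + 2kWh))/k
δ = (51.012 + √(2602.2 + 8018.01))/0.51704 = (51.012 + 103.05)/0.51704 = 297.98 mm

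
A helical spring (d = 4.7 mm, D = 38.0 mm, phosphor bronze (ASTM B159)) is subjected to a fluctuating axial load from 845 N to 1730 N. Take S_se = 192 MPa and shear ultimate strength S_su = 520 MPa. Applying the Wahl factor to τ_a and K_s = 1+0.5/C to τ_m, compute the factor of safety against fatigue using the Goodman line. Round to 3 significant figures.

0.200

C = D/d = 38.0/4.7 = 8.0851; K_W = (4C−1)/(4C−4)+0.615/C = 1.1819; K_s = 1+0.5/C = 1.0618
F_a = (F_max−F_min)/2 = 442.5 N; F_m = (F_max+F_min)/2 = 1287.5 N
τ_a = K_W·8F_aD/(πd³) = 1.1819 × 412.42 = 487.45 MPa
τ_m = K_s·8F_mD/(πd³) = 1.0618 × 1200 = 1274.2 MPa
Goodman: 1/n_f = τ_a/S_se + τ_m/S_su = 487.45/192 + 1274.2/520 = 2.53881 + 2.45038 = 4.9892
n_f = 1/4.9892 = 0.2004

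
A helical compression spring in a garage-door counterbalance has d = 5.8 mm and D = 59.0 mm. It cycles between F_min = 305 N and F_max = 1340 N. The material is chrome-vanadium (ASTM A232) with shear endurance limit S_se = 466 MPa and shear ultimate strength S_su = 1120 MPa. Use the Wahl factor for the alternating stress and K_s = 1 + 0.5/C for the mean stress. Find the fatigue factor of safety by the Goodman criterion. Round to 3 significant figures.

0.637

C = D/d = 59.0/5.8 = 10.1724; K_W = (4C−1)/(4C−4)+0.615/C = 1.1422; K_s = 1+0.5/C = 1.0492
F_a = (F_max−F_min)/2 = 517.5 N; F_m = (F_max+F_min)/2 = 822.5 N
τ_a = K_W·8F_aD/(πd³) = 1.1422 × 398.49 = 455.17 MPa
τ_m = K_s·8F_mD/(πd³) = 1.0492 × 633.35 = 664.48 MPa
Goodman: 1/n_f = τ_a/S_se + τ_m/S_su = 455.17/466 + 664.48/1120 = 0.97675 + 0.59329 = 1.57
n_f = 1/1.57 = 0.6369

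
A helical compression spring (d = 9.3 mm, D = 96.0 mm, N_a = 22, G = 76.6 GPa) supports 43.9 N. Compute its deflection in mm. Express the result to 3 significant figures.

11.9 mm

k = Gd⁴/(8D³N_a) = (76.6×10³)(9.3⁴)/(8·96.0³·22) = 3.6799 N/mm
δ = F/k = 43.9 / 3.6799 = 11.93 mm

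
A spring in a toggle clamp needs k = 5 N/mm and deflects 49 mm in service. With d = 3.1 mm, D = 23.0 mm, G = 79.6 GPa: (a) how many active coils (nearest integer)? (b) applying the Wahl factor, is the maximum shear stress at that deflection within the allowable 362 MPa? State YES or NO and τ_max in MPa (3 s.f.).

(a) 15 coils; (b) NO, τ_max = 582 MPa

N_a = Gd⁴/(8D³k) = (79.6×10³)(3.1⁴)/(8·23.0³·5) = 15.1 → N_a = 15
Actual rate k = Gd⁴/(8D³·15) = 5.0349 N/mm
Working load F = kδ = 5.0349·49 = 246.71 N
C = 23.0/3.1 = 7.4194; K_W = (4C−1)/(4C−4)+0.615/C = 1.1997
τ_max = K_W·8FD/(πd³) = 1.1997·485.04 = 581.91 MPa
τ_max > 362 MPa → exceeds allowable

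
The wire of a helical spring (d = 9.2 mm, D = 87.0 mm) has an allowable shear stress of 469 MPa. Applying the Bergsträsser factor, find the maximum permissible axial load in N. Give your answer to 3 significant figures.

C = D/d = 87.0/9.2 = 9.4565
K_B = (4C+2)/(4C−3) = 39.826/34.826 = 1.1436
τ_max = K·8FD/(πd³) → F_max = τ_allow·πd³/(8DK)
F_max = 469·π·9.2³/(8·87.0·1.1436) = 1.1473e+06/795.93 = 1441.5 N

1440 N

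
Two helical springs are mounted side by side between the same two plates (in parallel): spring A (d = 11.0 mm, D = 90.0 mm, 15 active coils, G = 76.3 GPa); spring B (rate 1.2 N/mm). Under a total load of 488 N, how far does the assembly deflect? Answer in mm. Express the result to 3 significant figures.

k_A = Gd⁴/(8D³N_a) = (76.3×10³)(11.0⁴)/(8·90.0³·15) = 12.77 N/mm
Parallel: k_eq = 12.77 + 1.2 = 13.97 N/mm
δ = F/k_eq = 488/13.97 = 34.932 mm

34.9 mm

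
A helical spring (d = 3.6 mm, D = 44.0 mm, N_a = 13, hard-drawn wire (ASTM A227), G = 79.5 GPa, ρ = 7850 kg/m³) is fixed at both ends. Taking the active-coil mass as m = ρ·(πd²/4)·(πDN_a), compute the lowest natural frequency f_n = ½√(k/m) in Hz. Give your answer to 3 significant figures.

51.2 Hz

k = Gd⁴/(8D³N_a) = (79.5×10³)(3.6⁴)/(8·44.0³·13) = 1.5073 N/mm = 1507.3 N/m
Wire length L = πDN_a = π·44.0·13 = 1797 mm
m = ρ·(πd²/4)·L = 7850 × 10.179×10⁻⁶ m² × 1.797 m = 0.14359 kg
f_n = ½√(k/m) = 0.5·√(1507.3/0.14359) = 0.5·√(10497) = 51.228 Hz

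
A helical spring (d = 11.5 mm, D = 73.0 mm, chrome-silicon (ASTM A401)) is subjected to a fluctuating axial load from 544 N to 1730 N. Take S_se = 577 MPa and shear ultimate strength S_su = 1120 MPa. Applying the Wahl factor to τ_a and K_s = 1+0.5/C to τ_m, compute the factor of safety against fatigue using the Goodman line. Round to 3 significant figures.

C = D/d = 73.0/11.5 = 6.3478; K_W = (4C−1)/(4C−4)+0.615/C = 1.2371; K_s = 1+0.5/C = 1.0788
F_a = (F_max−F_min)/2 = 593 N; F_m = (F_max+F_min)/2 = 1137 N
τ_a = K_W·8F_aD/(πd³) = 1.2371 × 72.481 = 89.668 MPa
τ_m = K_s·8F_mD/(πd³) = 1.0788 × 138.97 = 149.92 MPa
Goodman: 1/n_f = τ_a/S_se + τ_m/S_su = 89.668/577 + 149.92/1120 = 0.15540 + 0.13386 = 0.28926
n_f = 1/0.28926 = 3.457

3.46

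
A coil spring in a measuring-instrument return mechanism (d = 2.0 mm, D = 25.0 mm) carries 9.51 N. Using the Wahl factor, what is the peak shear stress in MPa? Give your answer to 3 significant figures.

Spring index C = D/d = 25.0/2.0 = 12.5000
K_W = (4C−1)/(4C−4) + 0.615/C = 49.000/46.000 + 0.0492 = 1.1144
τ₀ = 8FD/(πd³) = 8·9.51·25.0/(π·2.0³) = 1902/25.133 = 75.678 MPa
τ_max = K·τ₀ = 1.1144 × 75.678 = 84.337 MPa

84.3 MPa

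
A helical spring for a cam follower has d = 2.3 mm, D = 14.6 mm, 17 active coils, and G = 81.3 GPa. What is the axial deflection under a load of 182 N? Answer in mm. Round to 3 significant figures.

33.9 mm

k = Gd⁴/(8D³N_a) = (81.3×10³)(2.3⁴)/(8·14.6³·17) = 5.3753 N/mm
δ = F/k = 182 / 5.3753 = 33.858 mm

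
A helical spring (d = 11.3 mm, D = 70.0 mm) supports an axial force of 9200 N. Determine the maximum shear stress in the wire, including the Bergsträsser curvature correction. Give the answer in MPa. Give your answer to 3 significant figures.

Spring index C = D/d = 70.0/11.3 = 6.1947
K_B = (4C+2)/(4C−3) = 26.779/21.779 = 1.2296
τ₀ = 8FD/(πd³) = 8·9200·70.0/(π·11.3³) = 5.152e+06/4533 = 1136.6 MPa
τ_max = K·τ₀ = 1.2296 × 1136.6 = 1397.5 MPa

1400 MPa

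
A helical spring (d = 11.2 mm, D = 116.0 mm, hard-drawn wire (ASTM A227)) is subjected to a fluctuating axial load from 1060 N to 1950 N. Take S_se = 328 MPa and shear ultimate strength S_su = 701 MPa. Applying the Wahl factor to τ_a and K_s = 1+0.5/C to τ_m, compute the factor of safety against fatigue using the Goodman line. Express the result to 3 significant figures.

C = D/d = 116.0/11.2 = 10.3571; K_W = (4C−1)/(4C−4)+0.615/C = 1.1395; K_s = 1+0.5/C = 1.0483
F_a = (F_max−F_min)/2 = 445 N; F_m = (F_max+F_min)/2 = 1505 N
τ_a = K_W·8F_aD/(πd³) = 1.1395 × 93.563 = 106.62 MPa
τ_m = K_s·8F_mD/(πd³) = 1.0483 × 316.43 = 331.71 MPa
Goodman: 1/n_f = τ_a/S_se + τ_m/S_su = 106.62/328 + 331.71/701 = 0.32505 + 0.47319 = 0.79825
n_f = 1/0.79825 = 1.253

1.25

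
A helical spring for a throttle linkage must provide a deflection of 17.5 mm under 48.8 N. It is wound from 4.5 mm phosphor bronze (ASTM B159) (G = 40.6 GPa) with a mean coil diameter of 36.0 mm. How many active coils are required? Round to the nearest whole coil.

16

Required rate k = F/δ = 48.8/17.5 = 2.7886 N/mm
N_a = Gd⁴/(8D³k) = (40.6×10³ × 4.5⁴)/(8 × 36.0³ × 2.7886)
    = 1.66485e+07 / 1.04083e+06 = 16 → 16 coils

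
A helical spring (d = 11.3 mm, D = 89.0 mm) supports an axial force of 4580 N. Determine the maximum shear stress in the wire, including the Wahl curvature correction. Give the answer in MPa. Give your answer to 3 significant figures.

854 MPa

Spring index C = D/d = 89.0/11.3 = 7.8761
K_W = (4C−1)/(4C−4) + 0.615/C = 30.504/27.504 + 0.0781 = 1.1872
τ₀ = 8FD/(πd³) = 8·4580·89.0/(π·11.3³) = 3.26096e+06/4533 = 719.38 MPa
τ_max = K·τ₀ = 1.1872 × 719.38 = 854.02 MPa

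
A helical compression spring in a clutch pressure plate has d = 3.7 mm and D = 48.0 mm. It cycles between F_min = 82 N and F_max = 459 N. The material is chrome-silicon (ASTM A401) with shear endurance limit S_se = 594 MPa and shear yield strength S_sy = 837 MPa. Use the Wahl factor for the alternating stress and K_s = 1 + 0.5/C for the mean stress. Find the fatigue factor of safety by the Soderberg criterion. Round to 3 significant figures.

0.602

C = D/d = 48.0/3.7 = 12.9730; K_W = (4C−1)/(4C−4)+0.615/C = 1.1100; K_s = 1+0.5/C = 1.0385
F_a = (F_max−F_min)/2 = 188.5 N; F_m = (F_max+F_min)/2 = 270.5 N
τ_a = K_W·8F_aD/(πd³) = 1.1100 × 454.87 = 504.93 MPa
τ_m = K_s·8F_mD/(πd³) = 1.0385 × 652.74 = 677.9 MPa
Soderberg: 1/n_f = τ_a/S_se + τ_m/S_sy = 504.93/594 + 677.9/837 = 0.85005 + 0.80992 = 1.66
n_f = 1/1.66 = 0.6024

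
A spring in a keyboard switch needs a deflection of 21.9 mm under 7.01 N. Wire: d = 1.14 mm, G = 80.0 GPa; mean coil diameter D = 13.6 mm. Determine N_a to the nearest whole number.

21

Required rate k = F/δ = 7.01/21.9 = 0.32009 N/mm
N_a = Gd⁴/(8D³k) = (80.0×10³ × 1.14⁴)/(8 × 13.6³ × 0.32009)
    = 135117 / 6441.41 = 20.98 → 21 coils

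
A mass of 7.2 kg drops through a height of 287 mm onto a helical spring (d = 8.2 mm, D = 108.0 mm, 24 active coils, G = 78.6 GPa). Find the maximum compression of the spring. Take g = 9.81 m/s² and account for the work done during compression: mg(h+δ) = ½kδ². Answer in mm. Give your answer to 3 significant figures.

221 mm

k = Gd⁴/(8D³N_a) = (78.6×10³)(8.2⁴)/(8·108.0³·24) = 1.4693 N/mm
W = mg = 7.2 × 9.81 = 70.632 N
½kδ² − Wδ − Wh = 0 → δ = (W + √(W² + 2kWh))/k
δ = (70.632 + √(4988.9 + 59568.8))/1.4693 = (70.632 + 254.08)/1.4693 = 221 mm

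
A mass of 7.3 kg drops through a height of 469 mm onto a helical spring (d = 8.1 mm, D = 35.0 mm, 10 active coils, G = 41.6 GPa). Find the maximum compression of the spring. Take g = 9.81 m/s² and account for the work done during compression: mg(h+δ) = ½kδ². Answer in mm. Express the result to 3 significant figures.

37.3 mm

k = Gd⁴/(8D³N_a) = (41.6×10³)(8.1⁴)/(8·35.0³·10) = 52.208 N/mm
W = mg = 7.3 × 9.81 = 71.613 N
½kδ² − Wδ − Wh = 0 → δ = (W + √(W² + 2kWh))/k
δ = (71.613 + √(5128.4 + 3.50699e+06))/52.208 = (71.613 + 1874.1)/52.208 = 37.268 mm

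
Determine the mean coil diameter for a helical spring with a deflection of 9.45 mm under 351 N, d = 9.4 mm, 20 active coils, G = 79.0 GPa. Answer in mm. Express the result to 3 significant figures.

Required rate k = F/δ = 351/9.45 = 37.143 N/mm
D = (Gd⁴/(8N_a·k))^(1/3) = (79.0×10³·9.4⁴/(8·20·37.143))^(1/3)
  = (103787)^(1/3) = 46.9946 mm

47.0 mm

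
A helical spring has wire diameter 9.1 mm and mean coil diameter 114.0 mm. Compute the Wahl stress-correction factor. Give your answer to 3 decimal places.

1.114

C = D/d = 114.0/9.1 = 12.5275
K_W = (4C−1)/(4C−4) + 0.615/C = 49.110/46.110 + 0.0491 = 1.1142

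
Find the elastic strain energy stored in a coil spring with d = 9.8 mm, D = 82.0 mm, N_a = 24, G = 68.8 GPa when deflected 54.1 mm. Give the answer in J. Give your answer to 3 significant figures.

8.77 J

k = Gd⁴/(8D³N_a) = (68.8×10³)(9.8⁴)/(8·82.0³·24) = 5.9945 N/mm
U = ½kδ² = 0.5 × 5.9945 × 54.1² = 8772.3 N·mm = 8.7723 J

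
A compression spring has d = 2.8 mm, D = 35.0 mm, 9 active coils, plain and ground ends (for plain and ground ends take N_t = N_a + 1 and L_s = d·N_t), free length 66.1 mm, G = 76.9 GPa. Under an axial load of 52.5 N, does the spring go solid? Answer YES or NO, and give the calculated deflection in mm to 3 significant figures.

k = Gd⁴/(8D³N_a) = (76.9×10³)(2.8⁴)/(8·35.0³·9) = 1.5312 N/mm
N_t = 10; L_s = 2.8·10 = 28 mm; δ_solid = L₀ − L_s = 66.1 − 28 = 38.1 mm
δ = F/k = 52.5/1.5312 = 34.288 mm
δ < δ_solid → spring does not go solid

NO, δ = 34.3 mm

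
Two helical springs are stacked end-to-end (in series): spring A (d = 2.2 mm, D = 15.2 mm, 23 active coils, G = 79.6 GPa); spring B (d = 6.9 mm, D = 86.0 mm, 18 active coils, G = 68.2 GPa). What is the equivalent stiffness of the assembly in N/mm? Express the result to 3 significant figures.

1.06 N/mm

k_A = Gd⁴/(8D³N_a) = (79.6×10³)(2.2⁴)/(8·15.2³·23) = 2.8857 N/mm
k_B = Gd⁴/(8D³N_a) = (68.2×10³)(6.9⁴)/(8·86.0³·18) = 1.6878 N/mm
Series: 1/k_eq = 1/2.8857 + 1/1.6878 = 0.93902; k_eq = 1.0649 N/mm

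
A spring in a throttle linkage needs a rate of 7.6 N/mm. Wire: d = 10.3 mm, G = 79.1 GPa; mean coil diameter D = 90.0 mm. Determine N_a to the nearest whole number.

N_a = Gd⁴/(8D³k) = (79.1×10³ × 10.3⁴)/(8 × 90.0³ × 7.6)
    = 8.90277e+08 / 4.43232e+07 = 20.09 → 20 coils

20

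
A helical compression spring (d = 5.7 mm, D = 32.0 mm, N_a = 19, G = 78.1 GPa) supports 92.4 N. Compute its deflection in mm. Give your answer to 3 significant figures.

5.58 mm

k = Gd⁴/(8D³N_a) = (78.1×10³)(5.7⁴)/(8·32.0³·19) = 16.552 N/mm
δ = F/k = 92.4 / 16.552 = 5.5823 mm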